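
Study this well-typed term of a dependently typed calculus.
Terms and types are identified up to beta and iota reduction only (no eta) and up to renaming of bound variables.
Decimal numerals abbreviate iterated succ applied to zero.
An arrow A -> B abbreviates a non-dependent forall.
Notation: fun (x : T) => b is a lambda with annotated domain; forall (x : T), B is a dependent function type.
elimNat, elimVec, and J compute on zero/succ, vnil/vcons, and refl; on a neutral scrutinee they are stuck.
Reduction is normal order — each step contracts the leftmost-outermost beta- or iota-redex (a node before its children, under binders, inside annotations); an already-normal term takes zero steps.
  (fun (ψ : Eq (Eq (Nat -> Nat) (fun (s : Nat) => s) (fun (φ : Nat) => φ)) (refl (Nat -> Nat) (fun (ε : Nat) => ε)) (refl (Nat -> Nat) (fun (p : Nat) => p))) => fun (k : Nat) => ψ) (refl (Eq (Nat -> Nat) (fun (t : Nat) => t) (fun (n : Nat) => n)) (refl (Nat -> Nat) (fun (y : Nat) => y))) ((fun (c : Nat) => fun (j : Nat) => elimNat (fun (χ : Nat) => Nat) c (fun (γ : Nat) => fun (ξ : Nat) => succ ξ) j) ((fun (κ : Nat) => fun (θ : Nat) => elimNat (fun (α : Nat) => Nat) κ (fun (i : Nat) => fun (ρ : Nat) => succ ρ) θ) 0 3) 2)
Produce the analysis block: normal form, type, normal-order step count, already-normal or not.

resulting normal form:
  refl (Eq (Nat -> Nat) (fun (ψ : Nat) => ψ) (fun (s : Nat) => s)) (refl (Nat -> Nat) (fun (φ : Nat) => φ))
inferred type:
  Eq (Eq (Nat -> Nat) (fun (ψ : Nat) => ψ) (fun (s : Nat) => s)) (refl (Nat -> Nat) (fun (φ : Nat) => φ)) (refl (Nat -> Nat) (fun (ε : Nat) => ε))
reduction steps (normal order): 2
already normal: no
first redex: a beta-redex


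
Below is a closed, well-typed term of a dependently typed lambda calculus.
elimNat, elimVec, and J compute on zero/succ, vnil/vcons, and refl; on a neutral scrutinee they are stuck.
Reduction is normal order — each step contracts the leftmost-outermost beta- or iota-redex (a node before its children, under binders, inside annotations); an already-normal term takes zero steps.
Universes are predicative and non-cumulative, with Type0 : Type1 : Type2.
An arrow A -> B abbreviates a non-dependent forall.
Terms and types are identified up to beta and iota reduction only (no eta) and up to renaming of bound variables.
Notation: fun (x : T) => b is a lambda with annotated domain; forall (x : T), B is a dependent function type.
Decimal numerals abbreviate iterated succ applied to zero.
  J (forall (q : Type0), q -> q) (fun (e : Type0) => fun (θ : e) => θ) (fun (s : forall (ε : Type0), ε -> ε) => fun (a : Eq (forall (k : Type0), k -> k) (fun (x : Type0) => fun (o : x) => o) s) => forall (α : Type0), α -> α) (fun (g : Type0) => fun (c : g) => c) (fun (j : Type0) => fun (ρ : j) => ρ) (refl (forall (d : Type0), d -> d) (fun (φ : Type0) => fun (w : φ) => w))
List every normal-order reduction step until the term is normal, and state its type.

normal-order reduction:
  J (forall (q : Type0), q -> q) (fun (e : Type0) => fun (θ : e) => θ) (fun (s : forall (ε : Type0), ε -> ε) => fun (a : Eq (forall (k : Type0), k -> k) (fun (x : Type0) => fun (o : x) => o) s) => forall (α : Type0), α -> α) (fun (g : Type0) => fun (c : g) => c) (fun (j : Type0) => fun (ρ : j) => ρ) (refl (forall (d : Type0), d -> d) (fun (φ : Type0) => fun (w : φ) => w))
  ~> fun (q : Type0) => fun (e : q) => e
type:
  forall (q : Type0), q -> q


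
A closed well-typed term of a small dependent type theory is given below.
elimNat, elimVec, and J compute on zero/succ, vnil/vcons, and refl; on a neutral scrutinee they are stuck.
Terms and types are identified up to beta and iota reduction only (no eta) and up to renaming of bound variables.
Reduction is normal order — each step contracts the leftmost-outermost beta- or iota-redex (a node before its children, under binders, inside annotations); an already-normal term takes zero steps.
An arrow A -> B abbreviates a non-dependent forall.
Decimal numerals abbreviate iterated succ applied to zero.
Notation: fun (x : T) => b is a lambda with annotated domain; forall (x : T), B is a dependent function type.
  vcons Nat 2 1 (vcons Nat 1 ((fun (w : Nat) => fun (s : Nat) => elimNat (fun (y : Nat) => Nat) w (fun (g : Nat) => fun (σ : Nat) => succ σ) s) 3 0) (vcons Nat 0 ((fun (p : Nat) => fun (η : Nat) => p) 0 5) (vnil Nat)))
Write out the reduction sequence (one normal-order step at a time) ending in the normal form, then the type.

normal-order reduction sequence:
  vcons Nat 2 1 (vcons Nat 1 ((fun (w : Nat) => fun (s : Nat) => elimNat (fun (y : Nat) => Nat) w (fun (g : Nat) => fun (σ : Nat) => succ σ) s) 3 0) (vcons Nat 0 ((fun (p : Nat) => fun (η : Nat) => p) 0 5) (vnil Nat)))
  ~> vcons Nat 2 1 (vcons Nat 1 ((fun (w : Nat) => elimNat (fun (s : Nat) => Nat) 3 (fun (y : Nat) => fun (g : Nat) => succ g) w) 0) (vcons Nat 0 ((fun (σ : Nat) => fun (p : Nat) => σ) 0 5) (vnil Nat)))
  ~> vcons Nat 2 1 (vcons Nat 1 (elimNat (fun (w : Nat) => Nat) 3 (fun (s : Nat) => fun (y : Nat) => succ y) 0) (vcons Nat 0 ((fun (g : Nat) => fun (σ : Nat) => g) 0 5) (vnil Nat)))
  ~> vcons Nat 2 1 (vcons Nat 1 3 (vcons Nat 0 ((fun (w : Nat) => fun (s : Nat) => w) 0 5) (vnil Nat)))
  ~> vcons Nat 2 1 (vcons Nat 1 3 (vcons Nat 0 ((fun (w : Nat) => 0) 5) (vnil Nat)))
  ~> vcons Nat 2 1 (vcons Nat 1 3 (vcons Nat 0 0 (vnil Nat)))
inferred type:
  Vec Nat 3


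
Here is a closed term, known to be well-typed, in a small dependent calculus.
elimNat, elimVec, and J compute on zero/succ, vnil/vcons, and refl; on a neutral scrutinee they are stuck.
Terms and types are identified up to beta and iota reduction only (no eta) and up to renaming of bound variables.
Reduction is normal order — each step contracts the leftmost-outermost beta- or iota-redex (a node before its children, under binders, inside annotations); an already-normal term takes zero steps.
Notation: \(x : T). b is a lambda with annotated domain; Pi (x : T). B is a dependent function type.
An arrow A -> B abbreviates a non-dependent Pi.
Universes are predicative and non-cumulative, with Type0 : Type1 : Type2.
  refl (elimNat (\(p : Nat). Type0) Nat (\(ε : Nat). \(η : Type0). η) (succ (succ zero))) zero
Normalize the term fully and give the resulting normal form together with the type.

resulting normal form:
  refl Nat zero
inferred type:
  Eq Nat zero zero
observation: the leftmost-outermost redex is an elimNat iota-redex, and normalization takes 7 steps.


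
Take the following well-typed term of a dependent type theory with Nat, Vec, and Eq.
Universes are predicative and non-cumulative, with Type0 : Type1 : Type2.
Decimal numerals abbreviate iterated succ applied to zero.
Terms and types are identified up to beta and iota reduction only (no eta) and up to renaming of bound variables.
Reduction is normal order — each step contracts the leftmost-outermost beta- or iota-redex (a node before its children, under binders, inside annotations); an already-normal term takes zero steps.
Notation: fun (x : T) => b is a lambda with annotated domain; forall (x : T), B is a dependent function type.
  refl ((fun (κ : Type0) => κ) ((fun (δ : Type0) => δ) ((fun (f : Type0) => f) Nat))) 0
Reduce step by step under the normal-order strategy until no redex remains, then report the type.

normal-order reduction:
  refl ((fun (κ : Type0) => κ) ((fun (δ : Type0) => δ) ((fun (f : Type0) => f) Nat))) 0
  ~> refl ((fun (κ : Type0) => κ) ((fun (δ : Type0) => δ) Nat)) 0
  ~> refl ((fun (κ : Type0) => κ) Nat) 0
  ~> refl Nat 0
the term's type:
  Eq Nat 0 0


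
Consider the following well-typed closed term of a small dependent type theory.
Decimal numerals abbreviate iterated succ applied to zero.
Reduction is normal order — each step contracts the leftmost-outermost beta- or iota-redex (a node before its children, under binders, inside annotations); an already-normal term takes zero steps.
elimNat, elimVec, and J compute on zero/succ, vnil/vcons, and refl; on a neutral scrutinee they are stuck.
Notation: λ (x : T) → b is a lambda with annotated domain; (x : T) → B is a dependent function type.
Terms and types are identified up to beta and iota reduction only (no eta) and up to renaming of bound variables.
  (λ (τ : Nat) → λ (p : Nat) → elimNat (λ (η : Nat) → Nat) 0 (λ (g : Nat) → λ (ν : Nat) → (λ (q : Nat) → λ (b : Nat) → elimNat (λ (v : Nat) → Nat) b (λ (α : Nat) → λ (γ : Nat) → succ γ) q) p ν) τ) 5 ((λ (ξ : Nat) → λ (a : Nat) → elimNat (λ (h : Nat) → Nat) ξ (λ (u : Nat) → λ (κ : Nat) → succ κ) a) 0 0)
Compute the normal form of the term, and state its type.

reduced normal form:
  0
inferred type:
  Nat
observation: 48 normal-order steps normalize the term, beginning with a beta-redex.


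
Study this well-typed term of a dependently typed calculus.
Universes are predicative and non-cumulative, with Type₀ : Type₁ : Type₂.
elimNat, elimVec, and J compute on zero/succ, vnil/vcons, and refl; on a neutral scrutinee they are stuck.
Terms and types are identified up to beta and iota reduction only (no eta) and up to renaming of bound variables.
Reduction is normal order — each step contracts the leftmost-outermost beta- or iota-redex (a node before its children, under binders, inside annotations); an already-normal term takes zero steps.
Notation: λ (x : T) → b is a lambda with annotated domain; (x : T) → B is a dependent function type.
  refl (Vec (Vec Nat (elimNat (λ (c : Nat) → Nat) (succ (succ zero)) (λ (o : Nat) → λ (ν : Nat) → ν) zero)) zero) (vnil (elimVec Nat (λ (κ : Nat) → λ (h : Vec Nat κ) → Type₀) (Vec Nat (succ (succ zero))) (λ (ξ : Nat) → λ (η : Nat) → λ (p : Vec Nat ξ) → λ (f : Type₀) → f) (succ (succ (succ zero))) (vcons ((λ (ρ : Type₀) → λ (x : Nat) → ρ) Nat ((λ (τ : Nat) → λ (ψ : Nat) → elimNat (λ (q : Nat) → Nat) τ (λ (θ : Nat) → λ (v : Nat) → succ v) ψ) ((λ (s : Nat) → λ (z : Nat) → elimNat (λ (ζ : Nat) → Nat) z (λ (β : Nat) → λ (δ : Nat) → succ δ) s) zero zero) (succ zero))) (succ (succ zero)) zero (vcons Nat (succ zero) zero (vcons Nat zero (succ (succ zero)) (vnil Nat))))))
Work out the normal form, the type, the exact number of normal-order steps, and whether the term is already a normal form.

normal form:
  refl (Vec (Vec Nat (succ (succ zero))) zero) (vnil (Vec Nat (succ (succ zero))))
type:
  Eq (Vec (Vec Nat (succ (succ zero))) zero) (vnil (Vec Nat (succ (succ zero)))) (vnil (Vec Nat (succ (succ zero))))
normal-order step count: 17
started in normal form: no
first redex: an elimNat iota-redex


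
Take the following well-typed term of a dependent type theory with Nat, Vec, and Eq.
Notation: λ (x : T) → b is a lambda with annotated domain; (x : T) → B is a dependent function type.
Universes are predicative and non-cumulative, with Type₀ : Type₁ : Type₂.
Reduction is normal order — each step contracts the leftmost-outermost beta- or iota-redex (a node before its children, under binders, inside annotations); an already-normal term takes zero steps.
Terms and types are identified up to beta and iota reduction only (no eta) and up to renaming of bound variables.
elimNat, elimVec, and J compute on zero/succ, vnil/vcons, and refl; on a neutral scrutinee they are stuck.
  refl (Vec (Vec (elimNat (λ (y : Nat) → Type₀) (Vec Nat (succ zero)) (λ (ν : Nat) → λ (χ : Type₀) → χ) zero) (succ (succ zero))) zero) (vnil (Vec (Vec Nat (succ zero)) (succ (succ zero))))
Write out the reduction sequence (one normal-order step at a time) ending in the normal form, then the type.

reduction (normal order):
  refl (Vec (Vec (elimNat (λ (y : Nat) → Type₀) (Vec Nat (succ zero)) (λ (ν : Nat) → λ (χ : Type₀) → χ) zero) (succ (succ zero))) zero) (vnil (Vec (Vec Nat (succ zero)) (succ (succ zero))))
  ~> refl (Vec (Vec (Vec Nat (succ zero)) (succ (succ zero))) zero) (vnil (Vec (Vec Nat (succ zero)) (succ (succ zero))))
inferred type:
  Eq (Vec (Vec (Vec Nat (succ zero)) (succ (succ zero))) zero) (vnil (Vec (Vec Nat (succ zero)) (succ (succ zero)))) (vnil (Vec (Vec Nat (succ zero)) (succ (succ zero))))


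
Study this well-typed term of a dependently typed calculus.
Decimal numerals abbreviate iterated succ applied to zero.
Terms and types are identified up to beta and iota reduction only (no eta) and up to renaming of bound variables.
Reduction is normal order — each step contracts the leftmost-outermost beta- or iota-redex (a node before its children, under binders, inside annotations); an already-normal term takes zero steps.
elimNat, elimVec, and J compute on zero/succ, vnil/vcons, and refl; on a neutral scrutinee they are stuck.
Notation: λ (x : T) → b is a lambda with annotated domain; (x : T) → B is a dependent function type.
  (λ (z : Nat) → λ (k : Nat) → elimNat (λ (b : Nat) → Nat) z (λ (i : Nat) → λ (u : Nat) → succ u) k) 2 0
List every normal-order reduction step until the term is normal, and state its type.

normal-order reduction:
  (λ (z : Nat) → λ (k : Nat) → elimNat (λ (b : Nat) → Nat) z (λ (i : Nat) → λ (u : Nat) → succ u) k) 2 0
  ~> (λ (z : Nat) → elimNat (λ (k : Nat) → Nat) 2 (λ (b : Nat) → λ (i : Nat) → succ i) z) 0
  ~> elimNat (λ (z : Nat) → Nat) 2 (λ (k : Nat) → λ (b : Nat) → succ b) 0
  ~> 2
the term's type:
  Nat


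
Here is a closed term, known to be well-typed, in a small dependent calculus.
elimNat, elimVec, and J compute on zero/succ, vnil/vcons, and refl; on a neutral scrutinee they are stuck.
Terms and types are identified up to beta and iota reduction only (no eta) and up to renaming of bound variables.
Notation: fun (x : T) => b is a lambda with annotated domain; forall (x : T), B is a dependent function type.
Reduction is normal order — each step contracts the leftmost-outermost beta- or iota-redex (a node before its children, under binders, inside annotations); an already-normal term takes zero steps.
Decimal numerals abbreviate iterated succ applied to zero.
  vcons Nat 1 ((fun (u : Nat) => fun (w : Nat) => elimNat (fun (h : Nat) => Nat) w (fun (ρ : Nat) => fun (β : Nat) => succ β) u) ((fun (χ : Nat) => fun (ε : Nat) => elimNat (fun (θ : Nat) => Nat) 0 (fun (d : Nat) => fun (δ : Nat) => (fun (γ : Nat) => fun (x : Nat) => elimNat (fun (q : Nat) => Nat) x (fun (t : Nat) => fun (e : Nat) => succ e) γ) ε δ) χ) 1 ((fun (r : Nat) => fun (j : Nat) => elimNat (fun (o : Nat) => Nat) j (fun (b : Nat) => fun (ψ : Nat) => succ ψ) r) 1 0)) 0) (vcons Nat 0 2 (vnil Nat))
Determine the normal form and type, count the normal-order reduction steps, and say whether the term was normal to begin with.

reduced normal form:
  vcons Nat 1 1 (vcons Nat 0 2 (vnil Nat))
inferred type:
  Vec Nat 2
normal-order step count: 24
term was already normal: no
first redex: a beta-redex


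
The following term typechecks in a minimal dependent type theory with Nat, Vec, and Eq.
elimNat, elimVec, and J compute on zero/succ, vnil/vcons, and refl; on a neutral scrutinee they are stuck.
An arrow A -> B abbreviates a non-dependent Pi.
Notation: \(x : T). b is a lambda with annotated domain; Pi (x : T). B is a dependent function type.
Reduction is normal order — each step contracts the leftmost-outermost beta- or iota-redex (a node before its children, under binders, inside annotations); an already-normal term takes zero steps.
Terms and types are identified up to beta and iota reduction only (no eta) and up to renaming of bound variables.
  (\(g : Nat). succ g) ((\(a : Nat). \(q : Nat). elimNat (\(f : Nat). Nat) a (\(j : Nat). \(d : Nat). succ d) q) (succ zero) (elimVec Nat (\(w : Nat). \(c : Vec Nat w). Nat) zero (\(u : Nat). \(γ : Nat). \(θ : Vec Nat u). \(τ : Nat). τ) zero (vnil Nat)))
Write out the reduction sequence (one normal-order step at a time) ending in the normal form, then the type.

normal-order reduction sequence:
  (\(g : Nat). succ g) ((\(a : Nat). \(q : Nat). elimNat (\(f : Nat). Nat) a (\(j : Nat). \(d : Nat). succ d) q) (succ zero) (elimVec Nat (\(w : Nat). \(c : Vec Nat w). Nat) zero (\(u : Nat). \(γ : Nat). \(θ : Vec Nat u). \(τ : Nat). τ) zero (vnil Nat)))
  ~> succ ((\(g : Nat). \(a : Nat). elimNat (\(q : Nat). Nat) g (\(f : Nat). \(j : Nat). succ j) a) (succ zero) (elimVec Nat (\(d : Nat). \(w : Vec Nat d). Nat) zero (\(c : Nat). \(u : Nat). \(γ : Vec Nat c). \(θ : Nat). θ) zero (vnil Nat)))
  ~> succ ((\(g : Nat). elimNat (\(a : Nat). Nat) (succ zero) (\(q : Nat). \(f : Nat). succ f) g) (elimVec Nat (\(j : Nat). \(d : Vec Nat j). Nat) zero (\(w : Nat). \(c : Nat). \(u : Vec Nat w). \(γ : Nat). γ) zero (vnil Nat)))
  ~> succ (elimNat (\(g : Nat). Nat) (succ zero) (\(a : Nat). \(q : Nat). succ q) (elimVec Nat (\(f : Nat). \(j : Vec Nat f). Nat) zero (\(d : Nat). \(w : Nat). \(c : Vec Nat d). \(u : Nat). u) zero (vnil Nat)))
  ~> succ (elimNat (\(g : Nat). Nat) (succ zero) (\(a : Nat). \(q : Nat). succ q) zero)
  ~> succ (succ zero)
inferred type:
  Nat


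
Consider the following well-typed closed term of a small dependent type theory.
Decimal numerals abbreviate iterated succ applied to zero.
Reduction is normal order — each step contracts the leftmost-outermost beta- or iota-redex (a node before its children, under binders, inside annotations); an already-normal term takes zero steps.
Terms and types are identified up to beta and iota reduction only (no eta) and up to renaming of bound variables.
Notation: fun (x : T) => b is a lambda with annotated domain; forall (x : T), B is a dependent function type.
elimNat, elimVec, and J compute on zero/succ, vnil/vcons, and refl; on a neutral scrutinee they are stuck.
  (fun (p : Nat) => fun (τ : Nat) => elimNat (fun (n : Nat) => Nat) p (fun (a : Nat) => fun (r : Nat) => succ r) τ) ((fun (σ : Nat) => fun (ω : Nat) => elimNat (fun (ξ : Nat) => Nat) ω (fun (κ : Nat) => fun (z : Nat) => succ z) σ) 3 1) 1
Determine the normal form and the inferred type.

normal form:
  5
type:
  Nat
observation: the leftmost-outermost redex is a beta-redex, and normalization takes 18 steps.


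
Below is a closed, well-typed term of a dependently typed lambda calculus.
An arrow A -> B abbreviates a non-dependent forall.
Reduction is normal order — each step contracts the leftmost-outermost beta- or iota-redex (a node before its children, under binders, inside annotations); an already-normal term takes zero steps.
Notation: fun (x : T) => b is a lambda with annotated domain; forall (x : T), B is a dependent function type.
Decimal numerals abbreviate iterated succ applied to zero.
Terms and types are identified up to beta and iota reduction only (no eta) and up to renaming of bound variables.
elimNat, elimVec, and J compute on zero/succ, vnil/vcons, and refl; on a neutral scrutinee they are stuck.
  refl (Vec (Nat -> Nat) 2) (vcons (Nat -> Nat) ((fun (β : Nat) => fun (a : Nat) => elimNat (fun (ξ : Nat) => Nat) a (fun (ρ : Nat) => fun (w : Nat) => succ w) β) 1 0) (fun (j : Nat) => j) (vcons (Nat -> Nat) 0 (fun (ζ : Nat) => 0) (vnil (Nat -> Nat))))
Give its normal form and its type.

reduced normal form:
  refl (Vec (Nat -> Nat) 2) (vcons (Nat -> Nat) 1 (fun (β : Nat) => β) (vcons (Nat -> Nat) 0 (fun (a : Nat) => 0) (vnil (Nat -> Nat))))
type:
  Eq (Vec (Nat -> Nat) 2) (vcons (Nat -> Nat) 1 (fun (β : Nat) => β) (vcons (Nat -> Nat) 0 (fun (a : Nat) => 0) (vnil (Nat -> Nat)))) (vcons (Nat -> Nat) 1 (fun (ξ : Nat) => ξ) (vcons (Nat -> Nat) 0 (fun (ρ : Nat) => 0) (vnil (Nat -> Nat))))
observation: contracting a beta-redex first, the term normalizes in 6 steps.


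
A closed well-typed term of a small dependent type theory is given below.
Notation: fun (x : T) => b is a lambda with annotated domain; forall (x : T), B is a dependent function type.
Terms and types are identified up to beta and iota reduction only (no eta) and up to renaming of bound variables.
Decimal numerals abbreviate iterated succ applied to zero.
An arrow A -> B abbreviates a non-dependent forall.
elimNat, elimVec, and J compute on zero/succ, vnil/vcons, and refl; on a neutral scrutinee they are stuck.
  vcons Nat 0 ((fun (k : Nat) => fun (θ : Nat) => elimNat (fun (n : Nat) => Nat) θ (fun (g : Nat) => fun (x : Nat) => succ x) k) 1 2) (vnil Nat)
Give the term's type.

the term's type:
  Vec Nat 1


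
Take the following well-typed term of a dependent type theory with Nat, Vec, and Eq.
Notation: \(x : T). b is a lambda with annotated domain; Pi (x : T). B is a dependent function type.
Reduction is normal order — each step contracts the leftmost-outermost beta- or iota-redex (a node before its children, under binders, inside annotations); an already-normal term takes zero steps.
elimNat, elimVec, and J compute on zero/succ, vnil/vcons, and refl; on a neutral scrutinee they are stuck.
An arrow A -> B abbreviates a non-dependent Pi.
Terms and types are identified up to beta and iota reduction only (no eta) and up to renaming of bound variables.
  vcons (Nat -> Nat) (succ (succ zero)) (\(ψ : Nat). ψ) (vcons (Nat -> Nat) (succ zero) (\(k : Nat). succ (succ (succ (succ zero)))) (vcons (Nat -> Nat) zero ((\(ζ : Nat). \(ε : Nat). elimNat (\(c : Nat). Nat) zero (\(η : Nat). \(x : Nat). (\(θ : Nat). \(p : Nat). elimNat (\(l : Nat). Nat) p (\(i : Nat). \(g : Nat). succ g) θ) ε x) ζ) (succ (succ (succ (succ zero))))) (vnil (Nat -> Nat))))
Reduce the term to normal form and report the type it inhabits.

reduced normal form:
  vcons (Nat -> Nat) (succ (succ zero)) (\(ψ : Nat). ψ) (vcons (Nat -> Nat) (succ zero) (\(k : Nat). succ (succ (succ (succ zero)))) (vcons (Nat -> Nat) zero (\(ζ : Nat). elimNat (\(ε : Nat). Nat) (elimNat (\(c : Nat). Nat) (elimNat (\(η : Nat). Nat) (elimNat (\(x : Nat). Nat) zero (\(θ : Nat). \(p : Nat). succ p) ζ) (\(l : Nat). \(i : Nat). succ i) ζ) (\(g : Nat). \(γ : Nat). succ γ) ζ) (\(α : Nat). \(y : Nat). succ y) ζ) (vnil (Nat -> Nat))))
the term's type:
  Vec (Nat -> Nat) (succ (succ (succ zero)))
observation: the term reaches its normal form after 22 normal-order steps.


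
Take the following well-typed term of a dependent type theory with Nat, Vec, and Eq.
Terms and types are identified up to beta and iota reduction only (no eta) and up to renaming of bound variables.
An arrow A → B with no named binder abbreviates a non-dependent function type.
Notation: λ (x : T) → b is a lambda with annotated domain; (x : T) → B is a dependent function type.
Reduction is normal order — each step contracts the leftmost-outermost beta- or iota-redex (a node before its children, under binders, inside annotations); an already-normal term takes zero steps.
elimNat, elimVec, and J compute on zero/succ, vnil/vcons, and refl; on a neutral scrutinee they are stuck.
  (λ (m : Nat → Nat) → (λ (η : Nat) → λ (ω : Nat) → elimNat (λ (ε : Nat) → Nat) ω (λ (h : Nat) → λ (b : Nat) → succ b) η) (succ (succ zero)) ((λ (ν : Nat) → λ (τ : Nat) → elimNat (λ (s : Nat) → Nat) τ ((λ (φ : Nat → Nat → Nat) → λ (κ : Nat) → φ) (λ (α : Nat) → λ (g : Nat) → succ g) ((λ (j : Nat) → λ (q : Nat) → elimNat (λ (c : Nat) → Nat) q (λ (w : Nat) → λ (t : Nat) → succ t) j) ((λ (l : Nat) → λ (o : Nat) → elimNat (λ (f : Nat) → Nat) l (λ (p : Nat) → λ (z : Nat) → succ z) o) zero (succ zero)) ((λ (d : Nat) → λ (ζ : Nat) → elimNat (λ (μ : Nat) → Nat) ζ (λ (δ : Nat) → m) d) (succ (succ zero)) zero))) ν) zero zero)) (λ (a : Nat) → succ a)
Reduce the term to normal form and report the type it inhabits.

normal form:
  succ (succ zero)
inferred type:
  Nat
observation: normalization takes exactly 13 steps under the normal-order strategy.


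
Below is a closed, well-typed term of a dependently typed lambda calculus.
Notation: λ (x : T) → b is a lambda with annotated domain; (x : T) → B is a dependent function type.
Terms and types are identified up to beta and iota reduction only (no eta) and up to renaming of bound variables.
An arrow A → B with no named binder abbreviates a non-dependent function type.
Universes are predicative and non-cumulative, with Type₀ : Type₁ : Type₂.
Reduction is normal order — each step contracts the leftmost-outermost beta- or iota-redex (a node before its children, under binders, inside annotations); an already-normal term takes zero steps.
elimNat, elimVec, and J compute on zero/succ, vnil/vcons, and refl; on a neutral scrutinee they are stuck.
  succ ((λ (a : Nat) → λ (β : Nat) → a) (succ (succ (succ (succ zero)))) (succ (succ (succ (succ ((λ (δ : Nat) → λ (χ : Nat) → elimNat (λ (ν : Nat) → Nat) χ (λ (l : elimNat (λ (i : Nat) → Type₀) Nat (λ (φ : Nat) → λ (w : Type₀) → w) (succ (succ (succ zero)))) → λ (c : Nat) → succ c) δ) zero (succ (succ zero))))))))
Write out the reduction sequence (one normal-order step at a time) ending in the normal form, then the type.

reduction (normal order):
  succ ((λ (a : Nat) → λ (β : Nat) → a) (succ (succ (succ (succ zero)))) (succ (succ (succ (succ ((λ (δ : Nat) → λ (χ : Nat) → elimNat (λ (ν : Nat) → Nat) χ (λ (l : elimNat (λ (i : Nat) → Type₀) Nat (λ (φ : Nat) → λ (w : Type₀) → w) (succ (succ (succ zero)))) → λ (c : Nat) → succ c) δ) zero (succ (succ zero))))))))
  ~> succ ((λ (a : Nat) → succ (succ (succ (succ zero)))) (succ (succ (succ (succ ((λ (β : Nat) → λ (δ : Nat) → elimNat (λ (χ : Nat) → Nat) δ (λ (ν : elimNat (λ (l : Nat) → Type₀) Nat (λ (i : Nat) → λ (φ : Type₀) → φ) (succ (succ (succ zero)))) → λ (w : Nat) → succ w) β) zero (succ (succ zero))))))))
  ~> succ (succ (succ (succ (succ zero))))
the term's type:
  Nat


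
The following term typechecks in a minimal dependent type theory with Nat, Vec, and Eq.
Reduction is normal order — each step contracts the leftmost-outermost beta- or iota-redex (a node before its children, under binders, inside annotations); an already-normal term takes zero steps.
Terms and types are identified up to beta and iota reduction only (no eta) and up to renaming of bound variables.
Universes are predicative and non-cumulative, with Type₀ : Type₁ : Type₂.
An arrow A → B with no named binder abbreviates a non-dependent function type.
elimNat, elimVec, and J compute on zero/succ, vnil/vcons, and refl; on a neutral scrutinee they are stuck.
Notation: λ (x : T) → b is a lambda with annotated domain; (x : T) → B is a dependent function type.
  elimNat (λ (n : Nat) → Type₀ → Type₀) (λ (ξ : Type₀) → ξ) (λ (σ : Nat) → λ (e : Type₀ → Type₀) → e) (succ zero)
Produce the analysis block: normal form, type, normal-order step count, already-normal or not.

resulting normal form:
  λ (n : Type₀) → n
inferred type:
  Type₀ → Type₀
reduction steps (normal order): 4
term was already normal: no
first contracted redex: an elimNat iota-redex


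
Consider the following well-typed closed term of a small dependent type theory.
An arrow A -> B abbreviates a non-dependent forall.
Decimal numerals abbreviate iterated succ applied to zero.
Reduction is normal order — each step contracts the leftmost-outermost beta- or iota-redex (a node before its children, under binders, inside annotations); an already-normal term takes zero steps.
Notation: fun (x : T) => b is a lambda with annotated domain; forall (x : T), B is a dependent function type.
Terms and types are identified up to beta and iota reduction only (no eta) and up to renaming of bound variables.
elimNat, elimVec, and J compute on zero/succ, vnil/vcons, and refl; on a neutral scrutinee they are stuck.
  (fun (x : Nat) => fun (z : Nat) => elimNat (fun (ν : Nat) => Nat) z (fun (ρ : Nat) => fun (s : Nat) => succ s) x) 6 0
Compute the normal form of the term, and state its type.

reduced normal form:
  6
the term's type:
  Nat
observation: the leftmost-outermost redex is a beta-redex, and normalization takes 21 steps.


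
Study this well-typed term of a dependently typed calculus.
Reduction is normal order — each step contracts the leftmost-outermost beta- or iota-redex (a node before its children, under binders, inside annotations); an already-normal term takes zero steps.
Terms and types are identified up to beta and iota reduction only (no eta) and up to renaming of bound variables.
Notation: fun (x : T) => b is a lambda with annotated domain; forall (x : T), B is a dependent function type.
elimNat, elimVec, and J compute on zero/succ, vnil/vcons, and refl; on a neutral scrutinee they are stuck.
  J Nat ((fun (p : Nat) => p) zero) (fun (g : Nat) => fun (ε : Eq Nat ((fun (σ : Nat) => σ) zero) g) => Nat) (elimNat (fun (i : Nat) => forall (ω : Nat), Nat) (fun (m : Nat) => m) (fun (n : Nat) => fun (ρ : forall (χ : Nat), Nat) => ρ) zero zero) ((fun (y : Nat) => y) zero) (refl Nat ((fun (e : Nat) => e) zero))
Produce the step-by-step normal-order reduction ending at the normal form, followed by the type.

normal-order reduction sequence:
  J Nat ((fun (p : Nat) => p) zero) (fun (g : Nat) => fun (ε : Eq Nat ((fun (σ : Nat) => σ) zero) g) => Nat) (elimNat (fun (i : Nat) => forall (ω : Nat), Nat) (fun (m : Nat) => m) (fun (n : Nat) => fun (ρ : forall (χ : Nat), Nat) => ρ) zero zero) ((fun (y : Nat) => y) zero) (refl Nat ((fun (e : Nat) => e) zero))
  ~> elimNat (fun (p : Nat) => forall (g : Nat), Nat) (fun (ε : Nat) => ε) (fun (σ : Nat) => fun (i : forall (ω : Nat), Nat) => i) zero zero
  ~> (fun (p : Nat) => p) zero
  ~> zero
inferred type:
  Nat


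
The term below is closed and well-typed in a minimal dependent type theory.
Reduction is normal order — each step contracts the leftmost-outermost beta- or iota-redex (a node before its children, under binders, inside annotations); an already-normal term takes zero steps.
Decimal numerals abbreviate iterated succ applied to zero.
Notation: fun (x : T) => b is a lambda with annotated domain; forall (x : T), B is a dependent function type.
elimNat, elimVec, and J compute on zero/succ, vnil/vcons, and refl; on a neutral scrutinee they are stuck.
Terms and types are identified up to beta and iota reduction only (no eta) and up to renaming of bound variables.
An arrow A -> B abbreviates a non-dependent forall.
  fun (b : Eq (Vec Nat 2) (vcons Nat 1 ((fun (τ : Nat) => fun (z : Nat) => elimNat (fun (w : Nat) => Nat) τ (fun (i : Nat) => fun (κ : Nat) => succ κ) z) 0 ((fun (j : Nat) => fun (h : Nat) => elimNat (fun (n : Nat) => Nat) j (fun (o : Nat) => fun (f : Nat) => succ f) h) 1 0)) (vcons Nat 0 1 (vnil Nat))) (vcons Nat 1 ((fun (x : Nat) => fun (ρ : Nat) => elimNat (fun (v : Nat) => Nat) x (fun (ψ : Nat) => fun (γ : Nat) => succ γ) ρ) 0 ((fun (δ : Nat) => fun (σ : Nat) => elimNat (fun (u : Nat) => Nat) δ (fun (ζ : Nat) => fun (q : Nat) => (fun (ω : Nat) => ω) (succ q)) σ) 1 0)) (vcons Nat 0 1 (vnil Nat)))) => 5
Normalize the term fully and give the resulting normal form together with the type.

reduced normal form:
  fun (b : Eq (Vec Nat 2) (vcons Nat 1 1 (vcons Nat 0 1 (vnil Nat))) (vcons Nat 1 1 (vcons Nat 0 1 (vnil Nat)))) => 5
type:
  Eq (Vec Nat 2) (vcons Nat 1 1 (vcons Nat 0 1 (vnil Nat))) (vcons Nat 1 1 (vcons Nat 0 1 (vnil Nat))) -> Nat


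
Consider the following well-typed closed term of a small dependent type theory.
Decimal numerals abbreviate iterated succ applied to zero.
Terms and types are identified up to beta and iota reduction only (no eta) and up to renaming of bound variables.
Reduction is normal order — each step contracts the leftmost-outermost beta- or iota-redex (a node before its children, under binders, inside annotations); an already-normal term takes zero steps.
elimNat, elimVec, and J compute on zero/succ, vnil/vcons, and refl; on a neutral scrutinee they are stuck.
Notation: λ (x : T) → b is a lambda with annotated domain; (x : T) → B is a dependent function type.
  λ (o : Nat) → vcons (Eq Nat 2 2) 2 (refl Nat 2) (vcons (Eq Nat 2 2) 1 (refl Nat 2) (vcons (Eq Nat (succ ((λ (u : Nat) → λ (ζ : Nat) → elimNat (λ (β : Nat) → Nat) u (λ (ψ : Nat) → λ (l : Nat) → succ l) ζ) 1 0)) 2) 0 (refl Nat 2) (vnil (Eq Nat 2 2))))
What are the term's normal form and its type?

reduced normal form:
  λ (o : Nat) → vcons (Eq Nat 2 2) 2 (refl Nat 2) (vcons (Eq Nat 2 2) 1 (refl Nat 2) (vcons (Eq Nat 2 2) 0 (refl Nat 2) (vnil (Eq Nat 2 2))))
the term's type:
  (o : Nat) → Vec (Eq Nat 2 2) 3
observation: 3 normal-order steps normalize the term, beginning with a beta-redex.


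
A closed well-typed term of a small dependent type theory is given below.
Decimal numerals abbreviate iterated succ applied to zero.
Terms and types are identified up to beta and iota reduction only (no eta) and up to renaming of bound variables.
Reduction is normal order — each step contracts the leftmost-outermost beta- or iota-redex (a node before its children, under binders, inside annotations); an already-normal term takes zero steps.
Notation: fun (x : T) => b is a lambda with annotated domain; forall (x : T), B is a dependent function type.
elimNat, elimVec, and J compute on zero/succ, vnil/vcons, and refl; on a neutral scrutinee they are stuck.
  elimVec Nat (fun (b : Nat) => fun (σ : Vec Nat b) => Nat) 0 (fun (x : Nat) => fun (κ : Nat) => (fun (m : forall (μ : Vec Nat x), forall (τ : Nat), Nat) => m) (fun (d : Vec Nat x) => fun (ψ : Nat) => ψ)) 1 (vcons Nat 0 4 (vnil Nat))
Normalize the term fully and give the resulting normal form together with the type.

normal form:
  0
the term's type:
  Nat


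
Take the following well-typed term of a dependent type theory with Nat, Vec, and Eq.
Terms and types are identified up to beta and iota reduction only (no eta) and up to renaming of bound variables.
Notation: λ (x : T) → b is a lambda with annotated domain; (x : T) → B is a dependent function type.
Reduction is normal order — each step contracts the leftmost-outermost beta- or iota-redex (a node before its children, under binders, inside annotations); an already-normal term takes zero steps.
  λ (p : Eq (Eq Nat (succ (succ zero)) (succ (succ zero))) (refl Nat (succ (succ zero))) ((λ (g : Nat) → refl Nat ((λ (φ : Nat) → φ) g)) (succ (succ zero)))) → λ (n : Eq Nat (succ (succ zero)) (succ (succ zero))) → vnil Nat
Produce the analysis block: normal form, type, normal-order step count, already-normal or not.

normal form:
  λ (p : Eq (Eq Nat (succ (succ zero)) (succ (succ zero))) (refl Nat (succ (succ zero))) (refl Nat (succ (succ zero)))) → λ (g : Eq Nat (succ (succ zero)) (succ (succ zero))) → vnil Nat
type:
  (p : Eq (Eq Nat (succ (succ zero)) (succ (succ zero))) (refl Nat (succ (succ zero))) (refl Nat (succ (succ zero)))) → (g : Eq Nat (succ (succ zero)) (succ (succ zero))) → Vec Nat zero
steps to reach normal form (normal order): 2
term was already normal: no
first redex: a beta-redex


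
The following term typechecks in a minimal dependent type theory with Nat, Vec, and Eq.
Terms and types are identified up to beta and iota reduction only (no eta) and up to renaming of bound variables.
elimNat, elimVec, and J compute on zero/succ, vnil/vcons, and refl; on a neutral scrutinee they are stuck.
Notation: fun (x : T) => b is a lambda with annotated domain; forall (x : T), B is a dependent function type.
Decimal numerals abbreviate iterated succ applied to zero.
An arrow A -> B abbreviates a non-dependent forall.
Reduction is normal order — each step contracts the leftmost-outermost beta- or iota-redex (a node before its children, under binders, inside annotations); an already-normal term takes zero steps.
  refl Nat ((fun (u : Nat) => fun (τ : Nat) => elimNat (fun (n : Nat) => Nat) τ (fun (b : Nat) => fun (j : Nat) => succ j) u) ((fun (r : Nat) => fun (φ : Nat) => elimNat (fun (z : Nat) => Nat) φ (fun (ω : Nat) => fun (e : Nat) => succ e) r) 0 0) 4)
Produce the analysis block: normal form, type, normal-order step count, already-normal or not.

resulting normal form:
  refl Nat 4
type:
  Eq Nat 4 4
steps to reach normal form (normal order): 6
term was already normal: no
first contracted redex: a beta-redex


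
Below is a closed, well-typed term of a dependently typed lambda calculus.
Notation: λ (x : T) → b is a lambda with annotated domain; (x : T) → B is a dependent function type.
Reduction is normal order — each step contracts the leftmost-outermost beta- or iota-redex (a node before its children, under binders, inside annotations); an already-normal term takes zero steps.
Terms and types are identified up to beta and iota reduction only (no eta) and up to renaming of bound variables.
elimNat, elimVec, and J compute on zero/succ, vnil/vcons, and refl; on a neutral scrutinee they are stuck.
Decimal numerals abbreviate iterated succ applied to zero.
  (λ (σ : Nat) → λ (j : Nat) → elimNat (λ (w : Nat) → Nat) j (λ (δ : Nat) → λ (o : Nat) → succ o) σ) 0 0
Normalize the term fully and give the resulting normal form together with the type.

resulting normal form:
  0
the term's type:
  Nat
observation: the leftmost-outermost redex is a beta-redex, and normalization takes 3 steps.


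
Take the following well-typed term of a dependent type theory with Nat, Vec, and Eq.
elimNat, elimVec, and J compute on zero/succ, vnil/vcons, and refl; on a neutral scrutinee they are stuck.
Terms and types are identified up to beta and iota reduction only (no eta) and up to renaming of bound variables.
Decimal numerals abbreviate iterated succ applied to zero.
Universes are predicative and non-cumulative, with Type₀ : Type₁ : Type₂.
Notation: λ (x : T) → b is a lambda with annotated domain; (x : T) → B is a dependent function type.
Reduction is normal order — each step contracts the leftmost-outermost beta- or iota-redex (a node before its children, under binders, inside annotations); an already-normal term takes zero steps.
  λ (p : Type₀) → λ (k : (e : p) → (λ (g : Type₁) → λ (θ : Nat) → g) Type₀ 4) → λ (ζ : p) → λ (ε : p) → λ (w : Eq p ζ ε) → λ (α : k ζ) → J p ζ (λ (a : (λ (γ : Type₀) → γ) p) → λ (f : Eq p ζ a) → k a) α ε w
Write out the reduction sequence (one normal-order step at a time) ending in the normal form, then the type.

reduction (normal order):
  λ (p : Type₀) → λ (k : (e : p) → (λ (g : Type₁) → λ (θ : Nat) → g) Type₀ 4) → λ (ζ : p) → λ (ε : p) → λ (w : Eq p ζ ε) → λ (α : k ζ) → J p ζ (λ (a : (λ (γ : Type₀) → γ) p) → λ (f : Eq p ζ a) → k a) α ε w
  ~> λ (p : Type₀) → λ (k : (e : p) → (λ (g : Nat) → Type₀) 4) → λ (θ : p) → λ (ζ : p) → λ (ε : Eq p θ ζ) → λ (w : k θ) → J p θ (λ (α : (λ (a : Type₀) → a) p) → λ (γ : Eq p θ α) → k α) w ζ ε
  ~> λ (p : Type₀) → λ (k : (e : p) → Type₀) → λ (g : p) → λ (θ : p) → λ (ζ : Eq p g θ) → λ (ε : k g) → J p g (λ (w : (λ (α : Type₀) → α) p) → λ (a : Eq p g w) → k w) ε θ ζ
  ~> λ (p : Type₀) → λ (k : (e : p) → Type₀) → λ (g : p) → λ (θ : p) → λ (ζ : Eq p g θ) → λ (ε : k g) → J p g (λ (w : p) → λ (α : Eq p g w) → k w) ε θ ζ
inferred type:
  (p : Type₀) → (k : (e : p) → Type₀) → (g : p) → (θ : p) → (ζ : Eq p g θ) → (ε : k g) → k θ


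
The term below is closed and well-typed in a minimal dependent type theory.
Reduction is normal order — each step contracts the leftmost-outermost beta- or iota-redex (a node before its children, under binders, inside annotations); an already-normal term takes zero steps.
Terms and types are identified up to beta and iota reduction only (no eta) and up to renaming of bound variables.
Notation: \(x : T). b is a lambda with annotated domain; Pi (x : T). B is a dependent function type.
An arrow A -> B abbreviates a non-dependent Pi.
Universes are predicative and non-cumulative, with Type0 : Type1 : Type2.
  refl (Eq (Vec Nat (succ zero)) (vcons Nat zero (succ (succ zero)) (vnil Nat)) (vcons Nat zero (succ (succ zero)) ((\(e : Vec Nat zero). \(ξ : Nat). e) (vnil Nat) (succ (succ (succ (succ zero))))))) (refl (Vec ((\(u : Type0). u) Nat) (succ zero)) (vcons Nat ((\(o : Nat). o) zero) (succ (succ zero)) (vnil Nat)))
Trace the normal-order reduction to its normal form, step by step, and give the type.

normal-order reduction sequence:
  refl (Eq (Vec Nat (succ zero)) (vcons Nat zero (succ (succ zero)) (vnil Nat)) (vcons Nat zero (succ (succ zero)) ((\(e : Vec Nat zero). \(ξ : Nat). e) (vnil Nat) (succ (succ (succ (succ zero))))))) (refl (Vec ((\(u : Type0). u) Nat) (succ zero)) (vcons Nat ((\(o : Nat). o) zero) (succ (succ zero)) (vnil Nat)))
  ~> refl (Eq (Vec Nat (succ zero)) (vcons Nat zero (succ (succ zero)) (vnil Nat)) (vcons Nat zero (succ (succ zero)) ((\(e : Nat). vnil Nat) (succ (succ (succ (succ zero))))))) (refl (Vec ((\(ξ : Type0). ξ) Nat) (succ zero)) (vcons Nat ((\(u : Nat). u) zero) (succ (succ zero)) (vnil Nat)))
  ~> refl (Eq (Vec Nat (succ zero)) (vcons Nat zero (succ (succ zero)) (vnil Nat)) (vcons Nat zero (succ (succ zero)) (vnil Nat))) (refl (Vec ((\(e : Type0). e) Nat) (succ zero)) (vcons Nat ((\(ξ : Nat). ξ) zero) (succ (succ zero)) (vnil Nat)))
  ~> refl (Eq (Vec Nat (succ zero)) (vcons Nat zero (succ (succ zero)) (vnil Nat)) (vcons Nat zero (succ (succ zero)) (vnil Nat))) (refl (Vec Nat (succ zero)) (vcons Nat ((\(e : Nat). e) zero) (succ (succ zero)) (vnil Nat)))
  ~> refl (Eq (Vec Nat (succ zero)) (vcons Nat zero (succ (succ zero)) (vnil Nat)) (vcons Nat zero (succ (succ zero)) (vnil Nat))) (refl (Vec Nat (succ zero)) (vcons Nat zero (succ (succ zero)) (vnil Nat)))
the term's type:
  Eq (Eq (Vec Nat (succ zero)) (vcons Nat zero (succ (succ zero)) (vnil Nat)) (vcons Nat zero (succ (succ zero)) (vnil Nat))) (refl (Vec Nat (succ zero)) (vcons Nat zero (succ (succ zero)) (vnil Nat))) (refl (Vec Nat (succ zero)) (vcons Nat zero (succ (succ zero)) (vnil Nat)))
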